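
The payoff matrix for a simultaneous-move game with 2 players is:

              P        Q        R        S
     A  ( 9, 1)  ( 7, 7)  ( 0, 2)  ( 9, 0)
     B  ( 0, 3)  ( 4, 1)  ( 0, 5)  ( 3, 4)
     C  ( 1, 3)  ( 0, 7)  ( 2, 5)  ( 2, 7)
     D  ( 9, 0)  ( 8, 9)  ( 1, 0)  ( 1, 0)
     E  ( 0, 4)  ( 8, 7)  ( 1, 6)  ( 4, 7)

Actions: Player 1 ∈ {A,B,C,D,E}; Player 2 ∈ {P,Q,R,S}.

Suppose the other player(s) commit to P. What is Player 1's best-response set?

BR_1 = {A,D}

u_1(A vs P) = 9
u_1(B vs P) = 0
u_1(C vs P) = 1
u_1(D vs P) = 9
u_1(E vs P) = 0
max payoff 9 at {A,D}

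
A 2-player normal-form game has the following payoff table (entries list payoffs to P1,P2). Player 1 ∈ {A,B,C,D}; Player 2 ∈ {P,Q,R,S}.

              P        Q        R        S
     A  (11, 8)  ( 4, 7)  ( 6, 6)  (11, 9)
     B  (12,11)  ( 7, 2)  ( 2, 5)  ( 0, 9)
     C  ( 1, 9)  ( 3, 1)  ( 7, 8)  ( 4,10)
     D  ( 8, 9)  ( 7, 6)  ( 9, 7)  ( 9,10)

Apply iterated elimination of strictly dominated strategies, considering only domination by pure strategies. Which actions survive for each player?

P1 drop C (D beats it: P:8>1 Q:7>3 R:9>7 S:9>4)
P2 drop Q (P beats it: A:8>7 B:11>2 D:9>6)
P2 drop R (P beats it: A:8>6 B:11>5 D:9>7)
P1 drop D (A beats it: P:11>8 S:11>9)
P1→{A,B} P2→{P,S}

Remaining: P1:{A,B} P2:{P,S}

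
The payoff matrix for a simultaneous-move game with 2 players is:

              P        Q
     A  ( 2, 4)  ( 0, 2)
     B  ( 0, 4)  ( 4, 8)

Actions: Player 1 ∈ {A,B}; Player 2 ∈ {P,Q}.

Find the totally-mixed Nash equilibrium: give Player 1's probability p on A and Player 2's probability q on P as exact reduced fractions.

P1 indiff ⇒ q·2+(1-q)·0 = q·0+(1-q)·4 ⇒ q(2) = (1-q)(4) ⇒ q = 2/3
P2 indiff ⇒ p·4+(1-p)·4 = p·2+(1-p)·8 ⇒ p(2) = (1-p)(4) ⇒ p = 2/3

P1 mixes 2/3 on A; P2 mixes 2/3 on P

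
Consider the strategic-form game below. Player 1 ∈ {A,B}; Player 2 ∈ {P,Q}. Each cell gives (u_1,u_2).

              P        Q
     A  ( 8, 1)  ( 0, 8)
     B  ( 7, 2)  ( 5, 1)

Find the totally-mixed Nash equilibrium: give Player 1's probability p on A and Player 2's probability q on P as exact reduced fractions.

p=1/8, q=5/6

P1 indiff ⇒ q·8+(1-q)·0 = q·7+(1-q)·5 ⇒ q(1) = (1-q)(5) ⇒ q = 5/6
P2 indiff ⇒ p·1+(1-p)·2 = p·8+(1-p)·1 ⇒ p(-7) = (1-p)(-1) ⇒ p = 1/8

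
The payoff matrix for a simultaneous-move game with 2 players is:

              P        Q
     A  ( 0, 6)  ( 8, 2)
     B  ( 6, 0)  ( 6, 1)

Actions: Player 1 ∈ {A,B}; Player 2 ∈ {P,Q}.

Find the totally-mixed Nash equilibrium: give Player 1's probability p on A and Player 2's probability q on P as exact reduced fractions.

P1 indiff ⇒ q·0+(1-q)·8 = q·6+(1-q)·6 ⇒ q(-6) = (1-q)(-2) ⇒ q = 1/4
P2 indiff ⇒ p·6+(1-p)·0 = p·2+(1-p)·1 ⇒ p(4) = (1-p)(1) ⇒ p = 1/5

P1 mixes 1/5 on A; P2 mixes 1/4 on P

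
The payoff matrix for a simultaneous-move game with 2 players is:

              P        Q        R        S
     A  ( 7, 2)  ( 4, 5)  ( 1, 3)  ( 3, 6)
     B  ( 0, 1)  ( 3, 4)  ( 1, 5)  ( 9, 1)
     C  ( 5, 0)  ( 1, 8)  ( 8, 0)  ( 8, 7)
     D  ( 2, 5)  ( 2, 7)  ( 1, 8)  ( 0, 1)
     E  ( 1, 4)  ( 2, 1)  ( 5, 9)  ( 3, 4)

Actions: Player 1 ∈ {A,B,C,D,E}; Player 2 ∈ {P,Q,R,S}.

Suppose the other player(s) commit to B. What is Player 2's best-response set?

P2 best: {R}

u_2(P vs B) = 1
u_2(Q vs B) = 4
u_2(R vs B) = 5
u_2(S vs B) = 1
max payoff 5 at {R}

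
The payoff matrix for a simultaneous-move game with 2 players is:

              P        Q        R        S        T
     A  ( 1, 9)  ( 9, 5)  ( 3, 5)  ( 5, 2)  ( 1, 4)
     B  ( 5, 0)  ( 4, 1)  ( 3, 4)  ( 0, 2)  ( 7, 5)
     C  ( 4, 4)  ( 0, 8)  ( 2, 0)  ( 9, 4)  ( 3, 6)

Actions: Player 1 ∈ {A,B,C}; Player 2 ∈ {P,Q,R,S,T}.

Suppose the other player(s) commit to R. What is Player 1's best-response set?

BR_1 = {A,B}

u_1(A vs R) = 3
u_1(B vs R) = 3
u_1(C vs R) = 2
max payoff 3 at {A,B}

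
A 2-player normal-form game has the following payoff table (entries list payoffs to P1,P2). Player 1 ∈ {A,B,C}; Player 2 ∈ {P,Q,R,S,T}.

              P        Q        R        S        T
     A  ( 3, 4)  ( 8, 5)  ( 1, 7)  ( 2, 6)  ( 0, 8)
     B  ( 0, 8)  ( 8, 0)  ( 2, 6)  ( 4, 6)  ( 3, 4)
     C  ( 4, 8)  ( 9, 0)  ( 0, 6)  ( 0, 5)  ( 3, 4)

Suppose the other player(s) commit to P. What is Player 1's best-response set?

u_1(A vs P) = 3
u_1(B vs P) = 0
u_1(C vs P) = 4
max payoff 4 at {C}

BR_1 = {C}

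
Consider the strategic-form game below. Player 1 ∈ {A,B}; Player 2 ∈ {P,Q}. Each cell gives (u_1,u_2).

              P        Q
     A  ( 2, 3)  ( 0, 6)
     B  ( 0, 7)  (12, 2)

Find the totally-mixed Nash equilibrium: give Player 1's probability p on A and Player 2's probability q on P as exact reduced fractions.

P1 indiff ⇒ q·2+(1-q)·0 = q·0+(1-q)·12 ⇒ q(2) = (1-q)(12) ⇒ q = 6/7
P2 indiff ⇒ p·3+(1-p)·7 = p·6+(1-p)·2 ⇒ p(-3) = (1-p)(-5) ⇒ p = 5/8

(p,q) = (5/8, 6/7)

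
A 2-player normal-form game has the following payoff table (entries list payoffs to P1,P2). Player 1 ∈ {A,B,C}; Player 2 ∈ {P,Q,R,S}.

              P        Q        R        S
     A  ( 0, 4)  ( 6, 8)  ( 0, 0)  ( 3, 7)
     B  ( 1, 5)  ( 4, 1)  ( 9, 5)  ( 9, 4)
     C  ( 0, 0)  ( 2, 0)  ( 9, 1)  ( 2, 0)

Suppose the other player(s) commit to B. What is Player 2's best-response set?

u_2(P vs B) = 5
u_2(Q vs B) = 1
u_2(R vs B) = 5
u_2(S vs B) = 4
max payoff 5 at {P,R}

P2 best: {P,R}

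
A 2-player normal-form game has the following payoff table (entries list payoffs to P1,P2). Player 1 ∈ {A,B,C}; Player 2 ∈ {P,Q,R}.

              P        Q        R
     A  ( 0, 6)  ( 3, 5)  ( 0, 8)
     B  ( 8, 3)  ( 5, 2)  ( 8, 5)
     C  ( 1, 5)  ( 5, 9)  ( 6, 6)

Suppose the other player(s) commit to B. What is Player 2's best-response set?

argmax u_2 = {R}

u_2(P vs B) = 3
u_2(Q vs B) = 2
u_2(R vs B) = 5
max payoff 5 at {R}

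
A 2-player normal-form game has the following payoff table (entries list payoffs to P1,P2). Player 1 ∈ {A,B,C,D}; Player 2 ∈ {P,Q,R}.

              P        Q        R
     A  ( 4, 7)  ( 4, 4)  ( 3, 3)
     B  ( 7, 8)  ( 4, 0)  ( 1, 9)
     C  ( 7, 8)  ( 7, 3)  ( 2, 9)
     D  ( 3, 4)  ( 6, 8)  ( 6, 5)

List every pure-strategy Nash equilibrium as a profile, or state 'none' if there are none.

(A,P): not NE [P1→C gives 7>4]
(A,Q): not NE [P1→C gives 7>4; P2→P gives 7>4]
(A,R): not NE [P1→D gives 6>3; P2→P gives 7>3]
(B,P): not NE [P2→R gives 9>8]
(B,Q): not NE [P1→C gives 7>4; P2→R gives 9>0]
(B,R): not NE [P1→D gives 6>1]
(C,P): not NE [P2→R gives 9>8]
(C,Q): not NE [P2→R gives 9>3]
(C,R): not NE [P1→D gives 6>2]
(D,P): not NE [P1→C gives 7>3; P2→Q gives 8>4]
(D,Q): not NE [P1→C gives 7>6]
(D,R): not NE [P2→Q gives 8>5]

Equilibria: none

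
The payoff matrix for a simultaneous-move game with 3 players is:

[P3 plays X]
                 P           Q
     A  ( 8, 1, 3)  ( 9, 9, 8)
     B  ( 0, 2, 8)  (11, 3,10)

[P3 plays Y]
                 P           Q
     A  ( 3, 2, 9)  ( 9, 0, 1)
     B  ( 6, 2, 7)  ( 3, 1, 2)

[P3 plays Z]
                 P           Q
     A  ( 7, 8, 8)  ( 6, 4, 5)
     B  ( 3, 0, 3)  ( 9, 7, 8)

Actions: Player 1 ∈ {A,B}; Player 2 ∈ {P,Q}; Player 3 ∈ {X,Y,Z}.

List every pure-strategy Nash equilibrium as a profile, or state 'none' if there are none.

(A,P,X): not NE [P2→Q gives 9>1; P3→Y gives 9>3]
(A,P,Y): not NE [P1→B gives 6>3]
(A,P,Z): not NE [P3→Y gives 9>8]
(A,Q,X): not NE [P1→B gives 11>9]
(A,Q,Y): not NE [P2→P gives 2>0; P3→X gives 8>1]
(A,Q,Z): not NE [P1→B gives 9>6; P2→P gives 8>4; P3→X gives 8>5]
(B,P,X): not NE [P1→A gives 8>0; P2→Q gives 3>2]
(B,P,Y): not NE [P3→X gives 8>7]
(B,P,Z): not NE [P1→A gives 7>3; P2→Q gives 7>0; P3→X gives 8>3]
(B,Q,X): NE
(B,Q,Y): not NE [P1→A gives 9>3; P2→P gives 2>1; P3→X gives 10>2]
(B,Q,Z): not NE [P3→X gives 10>8]

PSNE = {(B,Q,X)}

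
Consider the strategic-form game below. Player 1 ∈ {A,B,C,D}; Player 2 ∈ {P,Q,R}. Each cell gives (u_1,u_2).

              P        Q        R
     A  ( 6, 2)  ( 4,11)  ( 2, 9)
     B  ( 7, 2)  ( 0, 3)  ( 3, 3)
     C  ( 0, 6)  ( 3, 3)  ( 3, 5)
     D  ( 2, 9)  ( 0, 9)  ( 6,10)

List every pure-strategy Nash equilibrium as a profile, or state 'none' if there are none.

(A,P): not NE [P1→B gives 7>6; P2→Q gives 11>2]
(A,Q): NE
(A,R): not NE [P1→D gives 6>2; P2→Q gives 11>9]
(B,P): not NE [P2→R gives 3>2]
(B,Q): not NE [P1→A gives 4>0]
(B,R): not NE [P1→D gives 6>3]
(C,P): not NE [P1→B gives 7>0]
(C,Q): not NE [P1→A gives 4>3; P2→P gives 6>3]
(C,R): not NE [P1→D gives 6>3; P2→P gives 6>5]
(D,P): not NE [P1→B gives 7>2; P2→R gives 10>9]
(D,Q): not NE [P1→A gives 4>0; P2→R gives 10>9]
(D,R): NE

PSNE = {(A,Q), (D,R)}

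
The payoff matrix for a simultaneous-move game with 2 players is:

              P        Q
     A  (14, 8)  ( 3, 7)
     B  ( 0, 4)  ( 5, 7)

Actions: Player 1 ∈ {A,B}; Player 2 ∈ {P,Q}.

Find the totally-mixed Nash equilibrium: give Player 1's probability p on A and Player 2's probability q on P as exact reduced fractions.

P1 indiff ⇒ q·14+(1-q)·3 = q·0+(1-q)·5 ⇒ q(14) = (1-q)(2) ⇒ q = 1/8
P2 indiff ⇒ p·8+(1-p)·4 = p·7+(1-p)·7 ⇒ p(1) = (1-p)(3) ⇒ p = 3/4

p=3/4, q=1/8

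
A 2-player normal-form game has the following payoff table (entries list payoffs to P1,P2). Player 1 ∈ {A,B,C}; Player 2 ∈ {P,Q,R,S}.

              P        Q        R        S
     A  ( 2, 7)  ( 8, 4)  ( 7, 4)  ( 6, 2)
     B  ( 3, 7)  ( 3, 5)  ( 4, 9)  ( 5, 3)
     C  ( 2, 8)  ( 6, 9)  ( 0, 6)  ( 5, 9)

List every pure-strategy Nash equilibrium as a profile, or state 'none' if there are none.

(A,P): not NE [P1→B gives 3>2]
(A,Q): not NE [P2→P gives 7>4]
(A,R): not NE [P2→P gives 7>4]
(A,S): not NE [P2→P gives 7>2]
(B,P): not NE [P2→R gives 9>7]
(B,Q): not NE [P1→A gives 8>3; P2→R gives 9>5]
(B,R): not NE [P1→A gives 7>4]
(B,S): not NE [P1→A gives 6>5; P2→R gives 9>3]
(C,P): not NE [P1→B gives 3>2; P2→S gives 9>8]
(C,Q): not NE [P1→A gives 8>6]
(C,R): not NE [P1→A gives 7>0; P2→S gives 9>6]
(C,S): not NE [P1→A gives 6>5]

PSNE: ∅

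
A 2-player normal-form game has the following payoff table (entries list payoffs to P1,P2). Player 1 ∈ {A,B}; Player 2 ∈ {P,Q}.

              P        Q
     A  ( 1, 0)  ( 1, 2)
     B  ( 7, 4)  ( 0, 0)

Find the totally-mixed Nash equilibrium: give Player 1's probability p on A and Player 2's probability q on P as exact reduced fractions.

p=2/3, q=1/7

P1 indiff ⇒ q·1+(1-q)·1 = q·7+(1-q)·0 ⇒ q(-6) = (1-q)(-1) ⇒ q = 1/7
P2 indiff ⇒ p·0+(1-p)·4 = p·2+(1-p)·0 ⇒ p(-2) = (1-p)(-4) ⇒ p = 2/3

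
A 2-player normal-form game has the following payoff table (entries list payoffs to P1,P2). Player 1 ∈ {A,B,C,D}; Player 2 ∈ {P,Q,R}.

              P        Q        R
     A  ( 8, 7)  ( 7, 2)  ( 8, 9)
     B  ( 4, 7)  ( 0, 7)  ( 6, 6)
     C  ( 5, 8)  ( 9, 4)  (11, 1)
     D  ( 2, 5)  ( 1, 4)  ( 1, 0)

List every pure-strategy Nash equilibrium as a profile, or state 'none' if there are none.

Equilibria: none

(A,P): not NE [P2→R gives 9>7]
(A,Q): not NE [P1→C gives 9>7; P2→R gives 9>2]
(A,R): not NE [P1→C gives 11>8]
(B,P): not NE [P1→A gives 8>4]
(B,Q): not NE [P1→C gives 9>0]
(B,R): not NE [P1→C gives 11>6; P2→Q gives 7>6]
(C,P): not NE [P1→A gives 8>5]
(C,Q): not NE [P2→P gives 8>4]
(C,R): not NE [P2→P gives 8>1]
(D,P): not NE [P1→A gives 8>2]
(D,Q): not NE [P1→C gives 9>1; P2→P gives 5>4]
(D,R): not NE [P1→C gives 11>1; P2→P gives 5>0]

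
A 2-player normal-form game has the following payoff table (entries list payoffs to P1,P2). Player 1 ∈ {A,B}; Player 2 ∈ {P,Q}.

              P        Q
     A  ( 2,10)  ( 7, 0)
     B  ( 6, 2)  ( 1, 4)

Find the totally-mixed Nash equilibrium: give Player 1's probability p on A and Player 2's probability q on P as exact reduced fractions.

P1 indiff ⇒ q·2+(1-q)·7 = q·6+(1-q)·1 ⇒ q(-4) = (1-q)(-6) ⇒ q = 3/5
P2 indiff ⇒ p·10+(1-p)·2 = p·0+(1-p)·4 ⇒ p(10) = (1-p)(2) ⇒ p = 1/6

P1 mixes 1/6 on A; P2 mixes 3/5 on P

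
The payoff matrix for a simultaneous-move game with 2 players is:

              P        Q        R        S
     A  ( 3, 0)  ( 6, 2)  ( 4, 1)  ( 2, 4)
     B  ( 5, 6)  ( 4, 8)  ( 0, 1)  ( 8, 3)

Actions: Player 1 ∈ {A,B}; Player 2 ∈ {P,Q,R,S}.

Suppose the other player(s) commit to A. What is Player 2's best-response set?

u_2(P vs A) = 0
u_2(Q vs A) = 2
u_2(R vs A) = 1
u_2(S vs A) = 4
max payoff 4 at {S}

BR_2 = {S}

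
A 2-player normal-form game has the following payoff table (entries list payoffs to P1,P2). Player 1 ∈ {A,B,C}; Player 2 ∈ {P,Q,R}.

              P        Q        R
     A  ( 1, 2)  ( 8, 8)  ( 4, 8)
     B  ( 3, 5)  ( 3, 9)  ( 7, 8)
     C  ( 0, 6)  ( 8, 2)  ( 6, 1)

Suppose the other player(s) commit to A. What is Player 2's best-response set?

u_2(P vs A) = 2
u_2(Q vs A) = 8
u_2(R vs A) = 8
max payoff 8 at {Q,R}

BR_2 = {Q,R}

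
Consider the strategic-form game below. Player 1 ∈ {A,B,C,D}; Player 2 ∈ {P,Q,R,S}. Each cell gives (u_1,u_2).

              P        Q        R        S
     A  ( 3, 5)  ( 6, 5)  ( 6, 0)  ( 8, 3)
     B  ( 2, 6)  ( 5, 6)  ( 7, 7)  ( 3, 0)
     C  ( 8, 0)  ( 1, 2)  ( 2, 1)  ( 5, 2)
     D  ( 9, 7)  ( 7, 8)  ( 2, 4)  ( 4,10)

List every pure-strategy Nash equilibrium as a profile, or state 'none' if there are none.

(A,P): not NE [P1→D gives 9>3]
(A,Q): not NE [P1→D gives 7>6]
(A,R): not NE [P1→B gives 7>6; P2→Q gives 5>0]
(A,S): not NE [P2→Q gives 5>3]
(B,P): not NE [P1→D gives 9>2; P2→R gives 7>6]
(B,Q): not NE [P1→D gives 7>5; P2→R gives 7>6]
(B,R): NE
(B,S): not NE [P1→A gives 8>3; P2→R gives 7>0]
(C,P): not NE [P1→D gives 9>8; P2→S gives 2>0]
(C,Q): not NE [P1→D gives 7>1]
(C,R): not NE [P1→B gives 7>2; P2→S gives 2>1]
(C,S): not NE [P1→A gives 8>5]
(D,P): not NE [P2→S gives 10>7]
(D,Q): not NE [P2→S gives 10>8]
(D,R): not NE [P1→B gives 7>2; P2→S gives 10>4]
(D,S): not NE [P1→A gives 8>4]

NE set: (B,R)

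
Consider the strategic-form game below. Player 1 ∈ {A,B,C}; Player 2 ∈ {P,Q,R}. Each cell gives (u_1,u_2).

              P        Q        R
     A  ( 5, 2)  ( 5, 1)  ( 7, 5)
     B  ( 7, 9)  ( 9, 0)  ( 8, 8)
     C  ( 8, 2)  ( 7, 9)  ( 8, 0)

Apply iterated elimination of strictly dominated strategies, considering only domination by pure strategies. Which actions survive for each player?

P1 drop A (B beats it: P:7>5 Q:9>5 R:8>7)
P2 drop R (P beats it: B:9>8 C:2>0)
P1→{B,C} P2→{P,Q}

Survivors P1:{B,C} P2:{P,Q}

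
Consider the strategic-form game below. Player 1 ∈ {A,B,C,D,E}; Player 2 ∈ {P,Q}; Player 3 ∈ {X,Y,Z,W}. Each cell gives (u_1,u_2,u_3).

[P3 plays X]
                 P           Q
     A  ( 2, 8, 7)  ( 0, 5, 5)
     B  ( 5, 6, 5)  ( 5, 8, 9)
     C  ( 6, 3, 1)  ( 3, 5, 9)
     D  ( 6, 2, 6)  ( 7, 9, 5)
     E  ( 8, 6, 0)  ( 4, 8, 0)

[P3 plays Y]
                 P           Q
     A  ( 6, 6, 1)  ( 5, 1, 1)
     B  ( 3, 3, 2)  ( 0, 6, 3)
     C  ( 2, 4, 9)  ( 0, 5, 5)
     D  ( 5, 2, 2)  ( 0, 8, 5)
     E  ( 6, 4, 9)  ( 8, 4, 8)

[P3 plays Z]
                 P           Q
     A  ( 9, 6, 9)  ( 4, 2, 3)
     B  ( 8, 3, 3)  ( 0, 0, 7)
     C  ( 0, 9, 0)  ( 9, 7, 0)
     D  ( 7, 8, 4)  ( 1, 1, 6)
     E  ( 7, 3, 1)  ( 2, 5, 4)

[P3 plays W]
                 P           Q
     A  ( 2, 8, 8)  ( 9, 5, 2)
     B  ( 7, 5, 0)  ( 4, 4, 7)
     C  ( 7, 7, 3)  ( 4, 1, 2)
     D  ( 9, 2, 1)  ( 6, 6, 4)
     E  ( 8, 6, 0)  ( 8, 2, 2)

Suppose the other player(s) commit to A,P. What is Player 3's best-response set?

u_3(X vs A,P) = 7
u_3(Y vs A,P) = 1
u_3(Z vs A,P) = 9
u_3(W vs A,P) = 8
max payoff 9 at {Z}

argmax u_3 = {Z}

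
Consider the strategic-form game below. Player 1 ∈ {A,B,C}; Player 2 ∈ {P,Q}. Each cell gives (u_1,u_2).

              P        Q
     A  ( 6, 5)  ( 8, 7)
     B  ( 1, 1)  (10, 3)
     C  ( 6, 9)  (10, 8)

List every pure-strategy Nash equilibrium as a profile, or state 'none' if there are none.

(A,P): not NE [P2→Q gives 7>5]
(A,Q): not NE [P1→C gives 10>8]
(B,P): not NE [P1→C gives 6>1; P2→Q gives 3>1]
(B,Q): NE
(C,P): NE
(C,Q): not NE [P2→P gives 9>8]

PSNE = {(B,Q), (C,P)}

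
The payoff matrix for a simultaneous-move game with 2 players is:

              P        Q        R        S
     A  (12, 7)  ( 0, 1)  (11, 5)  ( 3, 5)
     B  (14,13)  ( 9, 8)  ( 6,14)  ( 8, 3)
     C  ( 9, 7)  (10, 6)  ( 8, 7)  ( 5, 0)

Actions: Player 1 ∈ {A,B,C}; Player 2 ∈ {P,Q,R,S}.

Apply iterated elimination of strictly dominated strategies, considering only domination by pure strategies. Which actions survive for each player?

P2 drop Q (P beats it: A:7>1 B:13>8 C:7>6)
P2 drop S (P beats it: A:7>5 B:13>3 C:7>0)
P1 drop C (A beats it: P:12>9 R:11>8)
P1→{A,B} P2→{P,R}

IESDS → P1:{A,B} P2:{P,R}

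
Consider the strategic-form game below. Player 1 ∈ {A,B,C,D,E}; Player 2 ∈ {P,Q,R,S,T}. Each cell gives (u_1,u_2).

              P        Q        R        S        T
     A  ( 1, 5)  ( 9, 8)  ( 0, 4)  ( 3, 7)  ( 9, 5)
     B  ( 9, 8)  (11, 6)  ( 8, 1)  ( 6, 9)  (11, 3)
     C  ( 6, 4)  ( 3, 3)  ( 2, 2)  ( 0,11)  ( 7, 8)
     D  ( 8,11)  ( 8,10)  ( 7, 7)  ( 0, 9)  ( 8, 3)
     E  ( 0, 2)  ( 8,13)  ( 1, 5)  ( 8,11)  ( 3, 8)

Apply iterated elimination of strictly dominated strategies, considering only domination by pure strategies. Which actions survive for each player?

Survivors P1:{B,E} P2:{Q,S}

P1 drop A (B beats it: P:9>1 Q:11>9 R:8>0 S:6>3 T:11>9)
P1 drop C (B beats it: P:9>6 Q:11>3 R:8>2 S:6>0 T:11>7)
P1 drop D (B beats it: P:9>8 Q:11>8 R:8>7 S:6>0 T:11>8)
P2 drop P (S beats it: B:9>8 E:11>2)
P2 drop R (Q beats it: B:6>1 E:13>5)
P2 drop T (Q beats it: B:6>3 E:13>8)
P1→{B,E} P2→{Q,S}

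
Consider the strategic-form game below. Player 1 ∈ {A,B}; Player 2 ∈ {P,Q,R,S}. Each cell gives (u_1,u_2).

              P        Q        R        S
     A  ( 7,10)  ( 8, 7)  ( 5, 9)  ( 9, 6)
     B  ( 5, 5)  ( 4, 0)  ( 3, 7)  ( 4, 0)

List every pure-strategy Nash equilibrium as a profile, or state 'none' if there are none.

(A,P): NE
(A,Q): not NE [P2→P gives 10>7]
(A,R): not NE [P2→P gives 10>9]
(A,S): not NE [P2→P gives 10>6]
(B,P): not NE [P1→A gives 7>5; P2→R gives 7>5]
(B,Q): not NE [P1→A gives 8>4; P2→R gives 7>0]
(B,R): not NE [P1→A gives 5>3]
(B,S): not NE [P1→A gives 9>4; P2→R gives 7>0]

NE set: (A,P)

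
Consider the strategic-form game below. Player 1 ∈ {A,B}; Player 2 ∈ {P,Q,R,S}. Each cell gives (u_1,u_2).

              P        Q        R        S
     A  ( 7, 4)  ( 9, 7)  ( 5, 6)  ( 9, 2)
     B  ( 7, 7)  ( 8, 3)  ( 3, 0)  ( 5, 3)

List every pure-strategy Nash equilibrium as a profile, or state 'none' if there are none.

NE set: (A,Q), (B,P)

(A,P): not NE [P2→Q gives 7>4]
(A,Q): NE
(A,R): not NE [P2→Q gives 7>6]
(A,S): not NE [P2→Q gives 7>2]
(B,P): NE
(B,Q): not NE [P1→A gives 9>8; P2→P gives 7>3]
(B,R): not NE [P1→A gives 5>3; P2→P gives 7>0]
(B,S): not NE [P1→A gives 9>5; P2→P gives 7>3]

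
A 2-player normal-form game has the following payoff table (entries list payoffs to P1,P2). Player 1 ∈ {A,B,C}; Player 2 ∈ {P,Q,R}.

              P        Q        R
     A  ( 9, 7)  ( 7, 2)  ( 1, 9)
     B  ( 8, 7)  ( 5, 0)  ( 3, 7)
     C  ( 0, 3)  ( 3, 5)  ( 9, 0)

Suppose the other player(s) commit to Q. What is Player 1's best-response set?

P1 best: {A}

u_1(A vs Q) = 7
u_1(B vs Q) = 5
u_1(C vs Q) = 3
max payoff 7 at {A}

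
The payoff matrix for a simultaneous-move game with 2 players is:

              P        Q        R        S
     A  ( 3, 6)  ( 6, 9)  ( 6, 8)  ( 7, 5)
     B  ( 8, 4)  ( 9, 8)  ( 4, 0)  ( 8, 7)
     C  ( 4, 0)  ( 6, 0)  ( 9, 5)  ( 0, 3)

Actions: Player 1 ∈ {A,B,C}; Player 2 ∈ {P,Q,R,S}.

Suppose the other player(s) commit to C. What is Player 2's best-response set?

argmax u_2 = {R}

u_2(P vs C) = 0
u_2(Q vs C) = 0
u_2(R vs C) = 5
u_2(S vs C) = 3
max payoff 5 at {R}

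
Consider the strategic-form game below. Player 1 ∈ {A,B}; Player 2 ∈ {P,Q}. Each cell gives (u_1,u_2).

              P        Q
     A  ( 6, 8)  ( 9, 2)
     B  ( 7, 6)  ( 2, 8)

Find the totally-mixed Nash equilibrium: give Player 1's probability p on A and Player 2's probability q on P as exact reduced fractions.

P1 indiff ⇒ q·6+(1-q)·9 = q·7+(1-q)·2 ⇒ q(-1) = (1-q)(-7) ⇒ q = 7/8
P2 indiff ⇒ p·8+(1-p)·6 = p·2+(1-p)·8 ⇒ p(6) = (1-p)(2) ⇒ p = 1/4

P1 mixes 1/4 on A; P2 mixes 7/8 on P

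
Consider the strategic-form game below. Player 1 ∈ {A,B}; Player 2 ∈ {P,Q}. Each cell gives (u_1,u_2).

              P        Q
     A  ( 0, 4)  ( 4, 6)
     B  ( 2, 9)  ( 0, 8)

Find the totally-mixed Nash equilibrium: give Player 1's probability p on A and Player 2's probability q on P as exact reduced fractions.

P1 indiff ⇒ q·0+(1-q)·4 = q·2+(1-q)·0 ⇒ q(-2) = (1-q)(-4) ⇒ q = 2/3
P2 indiff ⇒ p·4+(1-p)·9 = p·6+(1-p)·8 ⇒ p(-2) = (1-p)(-1) ⇒ p = 1/3

P1 mixes 1/3 on A; P2 mixes 2/3 on P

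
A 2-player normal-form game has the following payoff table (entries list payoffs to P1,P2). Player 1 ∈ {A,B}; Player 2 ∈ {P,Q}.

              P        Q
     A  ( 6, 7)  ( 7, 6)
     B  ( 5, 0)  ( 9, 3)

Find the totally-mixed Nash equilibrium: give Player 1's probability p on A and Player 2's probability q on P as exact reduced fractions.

P1 indiff ⇒ q·6+(1-q)·7 = q·5+(1-q)·9 ⇒ q(1) = (1-q)(2) ⇒ q = 2/3
P2 indiff ⇒ p·7+(1-p)·0 = p·6+(1-p)·3 ⇒ p(1) = (1-p)(3) ⇒ p = 3/4

p=3/4, q=2/3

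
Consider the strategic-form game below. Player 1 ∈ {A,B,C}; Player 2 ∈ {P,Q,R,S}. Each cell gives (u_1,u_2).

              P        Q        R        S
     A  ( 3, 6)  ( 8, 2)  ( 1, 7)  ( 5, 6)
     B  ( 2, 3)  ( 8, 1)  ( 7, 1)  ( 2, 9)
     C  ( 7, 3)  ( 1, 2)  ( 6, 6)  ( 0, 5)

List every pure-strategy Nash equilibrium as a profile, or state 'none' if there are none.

(A,P): not NE [P1→C gives 7>3; P2→R gives 7>6]
(A,Q): not NE [P2→R gives 7>2]
(A,R): not NE [P1→B gives 7>1]
(A,S): not NE [P2→R gives 7>6]
(B,P): not NE [P1→C gives 7>2; P2→S gives 9>3]
(B,Q): not NE [P2→S gives 9>1]
(B,R): not NE [P2→S gives 9>1]
(B,S): not NE [P1→A gives 5>2]
(C,P): not NE [P2→R gives 6>3]
(C,Q): not NE [P1→B gives 8>1; P2→R gives 6>2]
(C,R): not NE [P1→B gives 7>6]
(C,S): not NE [P1→A gives 5>0; P2→R gives 6>5]

PSNE: ∅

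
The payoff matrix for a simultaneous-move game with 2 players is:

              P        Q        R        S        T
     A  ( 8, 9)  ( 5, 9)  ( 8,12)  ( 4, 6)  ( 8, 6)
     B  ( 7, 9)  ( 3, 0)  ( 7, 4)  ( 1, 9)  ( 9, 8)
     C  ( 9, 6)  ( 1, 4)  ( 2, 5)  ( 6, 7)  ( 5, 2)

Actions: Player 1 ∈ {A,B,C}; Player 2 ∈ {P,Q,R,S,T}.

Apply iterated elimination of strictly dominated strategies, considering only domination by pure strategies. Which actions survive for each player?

Remaining: P1:{A,C} P2:{P,R,S}

P2 drop Q (R beats it: A:12>9 B:4>0 C:5>4)
P2 drop T (P beats it: A:9>6 B:9>8 C:6>2)
P1 drop B (A beats it: P:8>7 R:8>7 S:4>1)
P1→{A,C} P2→{P,R,S}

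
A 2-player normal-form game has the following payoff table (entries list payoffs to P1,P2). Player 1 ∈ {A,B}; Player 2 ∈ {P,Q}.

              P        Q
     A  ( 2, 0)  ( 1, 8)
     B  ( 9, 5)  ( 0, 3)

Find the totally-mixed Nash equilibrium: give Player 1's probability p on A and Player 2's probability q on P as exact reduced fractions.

P1 mixes 1/5 on A; P2 mixes 1/8 on P

P1 indiff ⇒ q·2+(1-q)·1 = q·9+(1-q)·0 ⇒ q(-7) = (1-q)(-1) ⇒ q = 1/8
P2 indiff ⇒ p·0+(1-p)·5 = p·8+(1-p)·3 ⇒ p(-8) = (1-p)(-2) ⇒ p = 1/5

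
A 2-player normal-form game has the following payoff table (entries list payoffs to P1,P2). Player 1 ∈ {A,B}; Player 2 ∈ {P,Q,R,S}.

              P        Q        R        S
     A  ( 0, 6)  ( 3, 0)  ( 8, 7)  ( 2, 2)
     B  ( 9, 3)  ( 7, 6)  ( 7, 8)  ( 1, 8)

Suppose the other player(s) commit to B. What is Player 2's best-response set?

argmax u_2 = {R,S}

u_2(P vs B) = 3
u_2(Q vs B) = 6
u_2(R vs B) = 8
u_2(S vs B) = 8
max payoff 8 at {R,S}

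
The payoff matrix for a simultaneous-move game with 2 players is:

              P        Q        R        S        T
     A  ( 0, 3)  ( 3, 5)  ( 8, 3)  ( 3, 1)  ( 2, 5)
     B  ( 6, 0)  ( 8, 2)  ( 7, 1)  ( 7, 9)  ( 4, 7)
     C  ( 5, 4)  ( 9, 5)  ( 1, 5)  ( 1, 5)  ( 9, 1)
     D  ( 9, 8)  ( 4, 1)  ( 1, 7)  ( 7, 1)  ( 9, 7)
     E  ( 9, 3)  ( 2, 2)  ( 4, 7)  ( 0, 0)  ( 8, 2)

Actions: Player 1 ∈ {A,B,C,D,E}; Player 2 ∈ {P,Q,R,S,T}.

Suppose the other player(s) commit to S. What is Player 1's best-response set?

argmax u_1 = {B,D}

u_1(A vs S) = 3
u_1(B vs S) = 7
u_1(C vs S) = 1
u_1(D vs S) = 7
u_1(E vs S) = 0
max payoff 7 at {B,D}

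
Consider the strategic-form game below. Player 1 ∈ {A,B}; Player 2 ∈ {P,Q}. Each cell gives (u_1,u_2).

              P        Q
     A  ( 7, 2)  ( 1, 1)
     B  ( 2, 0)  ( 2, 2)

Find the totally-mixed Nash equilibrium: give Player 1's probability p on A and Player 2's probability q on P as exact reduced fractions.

p=2/3, q=1/6

P1 indiff ⇒ q·7+(1-q)·1 = q·2+(1-q)·2 ⇒ q(5) = (1-q)(1) ⇒ q = 1/6
P2 indiff ⇒ p·2+(1-p)·0 = p·1+(1-p)·2 ⇒ p(1) = (1-p)(2) ⇒ p = 2/3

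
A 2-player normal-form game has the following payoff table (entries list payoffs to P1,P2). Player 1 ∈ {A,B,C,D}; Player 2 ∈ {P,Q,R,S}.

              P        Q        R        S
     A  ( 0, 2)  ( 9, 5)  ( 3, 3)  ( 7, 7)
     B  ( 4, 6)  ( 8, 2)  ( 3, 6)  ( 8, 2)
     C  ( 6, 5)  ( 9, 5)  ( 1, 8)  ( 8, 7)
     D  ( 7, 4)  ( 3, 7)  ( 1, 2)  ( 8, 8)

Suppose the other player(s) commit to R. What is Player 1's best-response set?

BR_1 = {A,B}

u_1(A vs R) = 3
u_1(B vs R) = 3
u_1(C vs R) = 1
u_1(D vs R) = 1
max payoff 3 at {A,B}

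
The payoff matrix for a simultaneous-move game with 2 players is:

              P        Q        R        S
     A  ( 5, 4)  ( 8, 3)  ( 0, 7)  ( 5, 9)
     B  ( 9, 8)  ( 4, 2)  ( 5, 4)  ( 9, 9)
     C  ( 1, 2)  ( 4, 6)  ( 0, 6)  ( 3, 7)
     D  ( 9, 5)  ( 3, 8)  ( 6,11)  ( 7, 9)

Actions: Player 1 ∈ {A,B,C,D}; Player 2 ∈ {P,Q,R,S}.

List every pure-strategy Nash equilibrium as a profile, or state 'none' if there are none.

PSNE = {(B,S), (D,R)}

(A,P): not NE [P1→D gives 9>5; P2→S gives 9>4]
(A,Q): not NE [P2→S gives 9>3]
(A,R): not NE [P1→D gives 6>0; P2→S gives 9>7]
(A,S): not NE [P1→B gives 9>5]
(B,P): not NE [P2→S gives 9>8]
(B,Q): not NE [P1→A gives 8>4; P2→S gives 9>2]
(B,R): not NE [P1→D gives 6>5; P2→S gives 9>4]
(B,S): NE
(C,P): not NE [P1→D gives 9>1; P2→S gives 7>2]
(C,Q): not NE [P1→A gives 8>4; P2→S gives 7>6]
(C,R): not NE [P1→D gives 6>0; P2→S gives 7>6]
(C,S): not NE [P1→B gives 9>3]
(D,P): not NE [P2→R gives 11>5]
(D,Q): not NE [P1→A gives 8>3; P2→R gives 11>8]
(D,R): NE
(D,S): not NE [P1→B gives 9>7; P2→R gives 11>9]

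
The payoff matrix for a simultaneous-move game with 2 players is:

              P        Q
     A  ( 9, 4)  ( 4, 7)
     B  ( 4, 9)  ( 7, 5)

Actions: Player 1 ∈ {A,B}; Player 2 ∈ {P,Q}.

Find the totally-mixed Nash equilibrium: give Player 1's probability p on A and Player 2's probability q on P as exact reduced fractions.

P1 mixes 4/7 on A; P2 mixes 3/8 on P

P1 indiff ⇒ q·9+(1-q)·4 = q·4+(1-q)·7 ⇒ q(5) = (1-q)(3) ⇒ q = 3/8
P2 indiff ⇒ p·4+(1-p)·9 = p·7+(1-p)·5 ⇒ p(-3) = (1-p)(-4) ⇒ p = 4/7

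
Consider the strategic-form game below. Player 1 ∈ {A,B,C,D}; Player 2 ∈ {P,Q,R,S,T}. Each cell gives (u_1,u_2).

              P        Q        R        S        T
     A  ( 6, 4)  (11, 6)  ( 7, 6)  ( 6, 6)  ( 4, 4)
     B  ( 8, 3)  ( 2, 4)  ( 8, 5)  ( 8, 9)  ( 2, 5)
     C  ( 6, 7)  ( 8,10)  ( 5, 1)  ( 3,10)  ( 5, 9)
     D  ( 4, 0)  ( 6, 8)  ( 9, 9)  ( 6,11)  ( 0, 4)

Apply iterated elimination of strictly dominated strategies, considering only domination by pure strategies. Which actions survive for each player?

P2 drop P (Q beats it: A:6>4 B:4>3 C:10>7 D:8>0)
P2 drop T (S beats it: A:6>4 B:9>5 C:10>9 D:11>4)
P1 drop C (A beats it: Q:11>8 R:7>5 S:6>3)
P1→{A,B,D} P2→{Q,R,S}

Remaining: P1:{A,B,D} P2:{Q,R,S}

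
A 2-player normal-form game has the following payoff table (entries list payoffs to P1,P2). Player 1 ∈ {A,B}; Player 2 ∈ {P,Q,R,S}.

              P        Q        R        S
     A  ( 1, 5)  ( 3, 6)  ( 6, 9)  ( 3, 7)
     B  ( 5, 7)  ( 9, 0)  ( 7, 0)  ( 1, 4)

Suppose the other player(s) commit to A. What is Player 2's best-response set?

BR_2 = {R}

u_2(P vs A) = 5
u_2(Q vs A) = 6
u_2(R vs A) = 9
u_2(S vs A) = 7
max payoff 9 at {R}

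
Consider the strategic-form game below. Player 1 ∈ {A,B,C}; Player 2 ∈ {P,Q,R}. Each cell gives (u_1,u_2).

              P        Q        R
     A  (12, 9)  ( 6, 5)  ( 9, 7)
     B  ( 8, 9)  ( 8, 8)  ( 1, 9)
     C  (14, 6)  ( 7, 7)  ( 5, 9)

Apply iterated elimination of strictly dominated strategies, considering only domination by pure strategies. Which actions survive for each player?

P2 drop Q (R beats it: A:7>5 B:9>8 C:9>7)
P1 drop B (A beats it: P:12>8 R:9>1)
P1→{A,C} P2→{P,R}

Survivors P1:{A,C} P2:{P,R}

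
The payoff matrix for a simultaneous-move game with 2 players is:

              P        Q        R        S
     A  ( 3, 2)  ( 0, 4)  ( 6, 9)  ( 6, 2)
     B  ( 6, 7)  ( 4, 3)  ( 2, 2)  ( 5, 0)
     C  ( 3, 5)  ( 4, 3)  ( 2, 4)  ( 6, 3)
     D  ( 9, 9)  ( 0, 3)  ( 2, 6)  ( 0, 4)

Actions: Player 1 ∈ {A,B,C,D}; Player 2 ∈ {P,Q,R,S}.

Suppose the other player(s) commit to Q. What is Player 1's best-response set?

u_1(A vs Q) = 0
u_1(B vs Q) = 4
u_1(C vs Q) = 4
u_1(D vs Q) = 0
max payoff 4 at {B,C}

P1 best: {B,C}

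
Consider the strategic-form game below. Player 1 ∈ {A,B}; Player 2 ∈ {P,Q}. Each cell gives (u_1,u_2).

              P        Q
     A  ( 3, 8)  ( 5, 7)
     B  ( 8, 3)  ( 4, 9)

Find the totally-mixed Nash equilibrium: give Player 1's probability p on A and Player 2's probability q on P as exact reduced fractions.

P1 indiff ⇒ q·3+(1-q)·5 = q·8+(1-q)·4 ⇒ q(-5) = (1-q)(-1) ⇒ q = 1/6
P2 indiff ⇒ p·8+(1-p)·3 = p·7+(1-p)·9 ⇒ p(1) = (1-p)(6) ⇒ p = 6/7

P1 mixes 6/7 on A; P2 mixes 1/6 on P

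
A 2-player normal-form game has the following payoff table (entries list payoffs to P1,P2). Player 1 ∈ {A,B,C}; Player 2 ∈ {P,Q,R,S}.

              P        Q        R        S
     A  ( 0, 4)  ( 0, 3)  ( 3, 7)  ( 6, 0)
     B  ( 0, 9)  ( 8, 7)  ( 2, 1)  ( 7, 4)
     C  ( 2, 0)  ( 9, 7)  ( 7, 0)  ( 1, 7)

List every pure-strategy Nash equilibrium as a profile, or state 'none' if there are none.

(A,P): not NE [P1→C gives 2>0; P2→R gives 7>4]
(A,Q): not NE [P1→C gives 9>0; P2→R gives 7>3]
(A,R): not NE [P1→C gives 7>3]
(A,S): not NE [P1→B gives 7>6; P2→R gives 7>0]
(B,P): not NE [P1→C gives 2>0]
(B,Q): not NE [P1→C gives 9>8; P2→P gives 9>7]
(B,R): not NE [P1→C gives 7>2; P2→P gives 9>1]
(B,S): not NE [P2→P gives 9>4]
(C,P): not NE [P2→S gives 7>0]
(C,Q): NE
(C,R): not NE [P2→S gives 7>0]
(C,S): not NE [P1→B gives 7>1]

PSNE = {(C,Q)}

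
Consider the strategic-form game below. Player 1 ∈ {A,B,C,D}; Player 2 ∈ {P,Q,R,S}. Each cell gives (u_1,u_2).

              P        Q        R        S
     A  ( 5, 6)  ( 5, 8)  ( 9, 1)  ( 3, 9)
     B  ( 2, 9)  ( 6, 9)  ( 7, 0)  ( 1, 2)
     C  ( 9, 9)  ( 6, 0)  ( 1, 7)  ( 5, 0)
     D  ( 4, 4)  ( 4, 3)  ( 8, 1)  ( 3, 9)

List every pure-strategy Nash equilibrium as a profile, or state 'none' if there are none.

(A,P): not NE [P1→C gives 9>5; P2→S gives 9>6]
(A,Q): not NE [P1→C gives 6>5; P2→S gives 9>8]
(A,R): not NE [P2→S gives 9>1]
(A,S): not NE [P1→C gives 5>3]
(B,P): not NE [P1→C gives 9>2]
(B,Q): NE
(B,R): not NE [P1→A gives 9>7; P2→Q gives 9>0]
(B,S): not NE [P1→C gives 5>1; P2→Q gives 9>2]
(C,P): NE
(C,Q): not NE [P2→P gives 9>0]
(C,R): not NE [P1→A gives 9>1; P2→P gives 9>7]
(C,S): not NE [P2→P gives 9>0]
(D,P): not NE [P1→C gives 9>4; P2→S gives 9>4]
(D,Q): not NE [P1→C gives 6>4; P2→S gives 9>3]
(D,R): not NE [P1→A gives 9>8; P2→S gives 9>1]
(D,S): not NE [P1→C gives 5>3]

PSNE = {(B,Q), (C,P)}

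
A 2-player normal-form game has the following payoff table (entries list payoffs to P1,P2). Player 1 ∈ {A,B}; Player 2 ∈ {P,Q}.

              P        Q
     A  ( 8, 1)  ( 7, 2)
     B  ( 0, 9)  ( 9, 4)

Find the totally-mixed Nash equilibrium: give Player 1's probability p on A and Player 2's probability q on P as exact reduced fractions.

P1 mixes 5/6 on A; P2 mixes 1/5 on P

P1 indiff ⇒ q·8+(1-q)·7 = q·0+(1-q)·9 ⇒ q(8) = (1-q)(2) ⇒ q = 1/5
P2 indiff ⇒ p·1+(1-p)·9 = p·2+(1-p)·4 ⇒ p(-1) = (1-p)(-5) ⇒ p = 5/6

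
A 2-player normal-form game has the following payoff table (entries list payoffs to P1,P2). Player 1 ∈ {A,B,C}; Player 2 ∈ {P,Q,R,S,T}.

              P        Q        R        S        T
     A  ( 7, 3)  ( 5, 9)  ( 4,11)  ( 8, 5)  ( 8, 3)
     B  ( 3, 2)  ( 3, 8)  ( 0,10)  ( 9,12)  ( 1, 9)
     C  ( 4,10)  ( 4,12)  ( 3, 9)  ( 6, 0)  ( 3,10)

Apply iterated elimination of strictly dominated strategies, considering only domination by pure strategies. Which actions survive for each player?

IESDS → P1:{A,B} P2:{R,S}

P1 drop C (A beats it: P:7>4 Q:5>4 R:4>3 S:8>6 T:8>3)
P2 drop P (Q beats it: A:9>3 B:8>2)
P2 drop Q (R beats it: A:11>9 B:10>8)
P2 drop T (R beats it: A:11>3 B:10>9)
P1→{A,B} P2→{R,S}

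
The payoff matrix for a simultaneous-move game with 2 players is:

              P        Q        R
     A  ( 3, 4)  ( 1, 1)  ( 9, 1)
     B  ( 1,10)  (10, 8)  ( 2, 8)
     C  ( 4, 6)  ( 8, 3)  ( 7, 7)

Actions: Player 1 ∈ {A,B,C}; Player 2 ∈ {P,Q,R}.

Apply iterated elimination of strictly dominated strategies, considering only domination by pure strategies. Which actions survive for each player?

P2 drop Q (P beats it: A:4>1 B:10>8 C:6>3)
P1 drop B (A beats it: P:3>1 R:9>2)
P1→{A,C} P2→{P,R}

Survivors P1:{A,C} P2:{P,R}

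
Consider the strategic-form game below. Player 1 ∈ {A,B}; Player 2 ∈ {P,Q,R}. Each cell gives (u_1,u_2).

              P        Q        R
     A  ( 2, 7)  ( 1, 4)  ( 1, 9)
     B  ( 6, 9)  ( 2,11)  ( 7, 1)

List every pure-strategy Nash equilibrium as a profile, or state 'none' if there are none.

Nash profiles: (B,Q)

(A,P): not NE [P1→B gives 6>2; P2→R gives 9>7]
(A,Q): not NE [P1→B gives 2>1; P2→R gives 9>4]
(A,R): not NE [P1→B gives 7>1]
(B,P): not NE [P2→Q gives 11>9]
(B,Q): NE
(B,R): not NE [P2→Q gives 11>1]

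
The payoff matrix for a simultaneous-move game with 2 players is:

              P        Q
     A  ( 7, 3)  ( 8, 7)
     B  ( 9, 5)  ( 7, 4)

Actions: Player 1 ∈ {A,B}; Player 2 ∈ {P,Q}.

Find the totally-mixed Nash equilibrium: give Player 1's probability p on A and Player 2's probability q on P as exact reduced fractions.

p=1/5, q=1/3

P1 indiff ⇒ q·7+(1-q)·8 = q·9+(1-q)·7 ⇒ q(-2) = (1-q)(-1) ⇒ q = 1/3
P2 indiff ⇒ p·3+(1-p)·5 = p·7+(1-p)·4 ⇒ p(-4) = (1-p)(-1) ⇒ p = 1/5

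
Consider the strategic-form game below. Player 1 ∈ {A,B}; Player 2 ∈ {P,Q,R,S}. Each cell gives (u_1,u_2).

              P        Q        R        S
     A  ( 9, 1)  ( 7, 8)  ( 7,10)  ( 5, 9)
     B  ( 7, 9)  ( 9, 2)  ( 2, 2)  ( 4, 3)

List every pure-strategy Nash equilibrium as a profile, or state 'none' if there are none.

(A,P): not NE [P2→R gives 10>1]
(A,Q): not NE [P1→B gives 9>7; P2→R gives 10>8]
(A,R): NE
(A,S): not NE [P2→R gives 10>9]
(B,P): not NE [P1→A gives 9>7]
(B,Q): not NE [P2→P gives 9>2]
(B,R): not NE [P1→A gives 7>2; P2→P gives 9>2]
(B,S): not NE [P1→A gives 5>4; P2→P gives 9>3]

Nash profiles: (A,R)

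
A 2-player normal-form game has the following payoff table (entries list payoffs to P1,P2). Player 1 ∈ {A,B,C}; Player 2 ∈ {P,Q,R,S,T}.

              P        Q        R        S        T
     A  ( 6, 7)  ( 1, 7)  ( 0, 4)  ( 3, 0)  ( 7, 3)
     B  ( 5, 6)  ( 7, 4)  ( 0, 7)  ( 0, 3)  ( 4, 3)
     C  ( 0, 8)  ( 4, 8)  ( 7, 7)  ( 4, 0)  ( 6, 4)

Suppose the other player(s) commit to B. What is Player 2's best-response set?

u_2(P vs B) = 6
u_2(Q vs B) = 4
u_2(R vs B) = 7
u_2(S vs B) = 3
u_2(T vs B) = 3
max payoff 7 at {R}

P2 best: {R}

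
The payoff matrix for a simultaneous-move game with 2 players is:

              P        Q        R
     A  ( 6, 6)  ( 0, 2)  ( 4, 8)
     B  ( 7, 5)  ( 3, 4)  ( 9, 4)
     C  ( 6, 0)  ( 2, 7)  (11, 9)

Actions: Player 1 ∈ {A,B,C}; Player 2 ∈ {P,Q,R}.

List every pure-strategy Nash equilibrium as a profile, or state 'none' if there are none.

PSNE = {(B,P), (C,R)}

(A,P): not NE [P1→B gives 7>6; P2→R gives 8>6]
(A,Q): not NE [P1→B gives 3>0; P2→R gives 8>2]
(A,R): not NE [P1→C gives 11>4]
(B,P): NE
(B,Q): not NE [P2→P gives 5>4]
(B,R): not NE [P1→C gives 11>9; P2→P gives 5>4]
(C,P): not NE [P1→B gives 7>6; P2→R gives 9>0]
(C,Q): not NE [P1→B gives 3>2; P2→R gives 9>7]
(C,R): NE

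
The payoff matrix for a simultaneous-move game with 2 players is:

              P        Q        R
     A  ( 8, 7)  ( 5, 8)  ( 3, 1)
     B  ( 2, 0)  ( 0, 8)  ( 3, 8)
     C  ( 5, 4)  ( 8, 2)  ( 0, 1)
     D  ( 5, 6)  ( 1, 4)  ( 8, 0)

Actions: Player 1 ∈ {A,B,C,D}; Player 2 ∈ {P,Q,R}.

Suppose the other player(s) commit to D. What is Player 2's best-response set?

u_2(P vs D) = 6
u_2(Q vs D) = 4
u_2(R vs D) = 0
max payoff 6 at {P}

P2 best: {P}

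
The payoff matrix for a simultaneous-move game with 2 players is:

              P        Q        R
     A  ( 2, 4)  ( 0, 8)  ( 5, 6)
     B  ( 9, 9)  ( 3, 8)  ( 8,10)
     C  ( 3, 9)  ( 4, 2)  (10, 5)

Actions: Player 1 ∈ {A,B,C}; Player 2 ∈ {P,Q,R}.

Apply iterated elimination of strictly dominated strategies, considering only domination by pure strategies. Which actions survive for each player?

Remaining: P1:{B,C} P2:{P,R}

P1 drop A (B beats it: P:9>2 Q:3>0 R:8>5)
P2 drop Q (P beats it: B:9>8 C:9>2)
P1→{B,C} P2→{P,R}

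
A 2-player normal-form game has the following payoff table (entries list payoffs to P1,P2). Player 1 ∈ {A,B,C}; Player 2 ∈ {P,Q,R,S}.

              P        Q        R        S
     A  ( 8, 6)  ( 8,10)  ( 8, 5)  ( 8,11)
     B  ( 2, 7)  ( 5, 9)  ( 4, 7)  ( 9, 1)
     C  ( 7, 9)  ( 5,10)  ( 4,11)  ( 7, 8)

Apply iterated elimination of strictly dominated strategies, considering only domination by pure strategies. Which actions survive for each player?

Survivors P1:{A,B} P2:{Q,S}

P1 drop C (A beats it: P:8>7 Q:8>5 R:8>4 S:8>7)
P2 drop P (Q beats it: A:10>6 B:9>7)
P2 drop R (Q beats it: A:10>5 B:9>7)
P1→{A,B} P2→{Q,S}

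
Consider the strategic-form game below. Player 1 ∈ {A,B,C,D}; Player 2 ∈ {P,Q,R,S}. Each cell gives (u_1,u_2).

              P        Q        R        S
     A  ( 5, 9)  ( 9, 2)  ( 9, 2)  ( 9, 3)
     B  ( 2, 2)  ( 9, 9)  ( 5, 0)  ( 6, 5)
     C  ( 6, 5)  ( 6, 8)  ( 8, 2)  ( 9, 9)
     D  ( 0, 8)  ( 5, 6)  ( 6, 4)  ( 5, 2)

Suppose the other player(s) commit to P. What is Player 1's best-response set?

u_1(A vs P) = 5
u_1(B vs P) = 2
u_1(C vs P) = 6
u_1(D vs P) = 0
max payoff 6 at {C}

P1 best: {C}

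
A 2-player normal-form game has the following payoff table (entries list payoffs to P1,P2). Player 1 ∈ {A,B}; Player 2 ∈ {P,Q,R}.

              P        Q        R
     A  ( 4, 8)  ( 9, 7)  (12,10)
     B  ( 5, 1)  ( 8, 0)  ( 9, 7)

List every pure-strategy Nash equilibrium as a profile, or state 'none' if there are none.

NE set: (A,R)

(A,P): not NE [P1→B gives 5>4; P2→R gives 10>8]
(A,Q): not NE [P2→R gives 10>7]
(A,R): NE
(B,P): not NE [P2→R gives 7>1]
(B,Q): not NE [P1→A gives 9>8; P2→R gives 7>0]
(B,R): not NE [P1→A gives 12>9]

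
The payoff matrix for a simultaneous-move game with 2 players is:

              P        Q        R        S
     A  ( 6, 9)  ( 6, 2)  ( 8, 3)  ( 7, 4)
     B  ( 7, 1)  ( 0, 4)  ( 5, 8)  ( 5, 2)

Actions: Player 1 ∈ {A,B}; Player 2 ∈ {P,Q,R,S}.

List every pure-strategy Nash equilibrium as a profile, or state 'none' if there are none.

No pure NE.

(A,P): not NE [P1→B gives 7>6]
(A,Q): not NE [P2→P gives 9>2]
(A,R): not NE [P2→P gives 9>3]
(A,S): not NE [P2→P gives 9>4]
(B,P): not NE [P2→R gives 8>1]
(B,Q): not NE [P1→A gives 6>0; P2→R gives 8>4]
(B,R): not NE [P1→A gives 8>5]
(B,S): not NE [P1→A gives 7>5; P2→R gives 8>2]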